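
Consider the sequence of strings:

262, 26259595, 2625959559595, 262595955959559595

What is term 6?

2625959559595595955959559595

The strings grow by a fixed suffix 59595 each time.
From 262595955959559595, 2 further steps: 262595955959559595 → 26259595595955959559595 → (answer).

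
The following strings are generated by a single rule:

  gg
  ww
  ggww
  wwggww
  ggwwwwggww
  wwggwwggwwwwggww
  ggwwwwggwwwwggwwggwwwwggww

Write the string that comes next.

wwggwwggwwwwggwwggwwwwggwwwwggwwggwwwwggww

This is a Fibonacci-style word recurrence s(k) = s(k−2)·s(k−1): e.g. gg·ww = ggww.
So term 8 is wwggwwggwwwwggww·ggwwwwggwwwwggwwggwwwwggww.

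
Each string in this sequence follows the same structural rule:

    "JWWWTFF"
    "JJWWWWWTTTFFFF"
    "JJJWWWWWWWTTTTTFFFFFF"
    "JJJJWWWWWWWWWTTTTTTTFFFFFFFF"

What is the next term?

Term n consists of n J's, followed by 2n+1 W's, followed by 2n-1 T's, followed by 2n F's (n = 1, 2, …).
Setting n = 5 gives 5, 11, 9, 10 characters in each block.

JJJJJWWWWWWWWWWWTTTTTTTTTFFFFFFFFFF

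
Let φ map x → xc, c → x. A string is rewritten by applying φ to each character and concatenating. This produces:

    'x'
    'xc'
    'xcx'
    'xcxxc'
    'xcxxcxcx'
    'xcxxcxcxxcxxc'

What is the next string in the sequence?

xcxxcxcxxcxxcxcxxcxcx

φ(xcxxcxcxxcxxc) expands symbol-by-symbol to xc x xc xc x xc x xc xc x xc xc x; joining the 13 pieces gives the next term.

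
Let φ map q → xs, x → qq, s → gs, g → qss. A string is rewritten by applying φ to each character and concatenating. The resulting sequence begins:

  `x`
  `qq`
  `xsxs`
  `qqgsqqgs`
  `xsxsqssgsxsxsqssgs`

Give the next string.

qqgsqqgsxsgsgsqssgsqqgsqqgsxsgsgsqssgs

Replace each of the 18 characters of xsxsqssgsxsxsqssgs in place — qq gs qq gs xs gs gs qss gs qq gs qq gs xs gs gs qss gs — and concatenate.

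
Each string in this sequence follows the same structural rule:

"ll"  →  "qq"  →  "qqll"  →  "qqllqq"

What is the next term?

qqllqqqqll

Each term (from the third on) is the previous term followed by the one before it: term 3 = qq·ll = qqll.
So term 5 is qqllqq·qqll.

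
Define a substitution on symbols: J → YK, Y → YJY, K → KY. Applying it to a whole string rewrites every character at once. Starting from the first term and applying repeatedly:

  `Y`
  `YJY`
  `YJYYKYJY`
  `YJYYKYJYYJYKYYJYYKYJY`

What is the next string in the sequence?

YJYYKYJYYJYKYYJYYKYJYYJYYKYJYKYYJYYJYYKYJYYJYKYYJYYKYJY

φ(YJYYKYJYYJYKYYJYYKYJY) expands symbol-by-symbol to YJY YK YJY YJY KY YJY YK YJY YJY YK YJY KY YJY YJY YK YJY YJY KY YJY YK YJY; joining the 21 pieces gives the next term.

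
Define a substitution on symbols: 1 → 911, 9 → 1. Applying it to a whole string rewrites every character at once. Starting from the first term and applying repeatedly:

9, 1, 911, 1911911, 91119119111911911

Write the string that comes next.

φ(91119119111911911) expands symbol-by-symbol to 1 911 911 911 1 911 911 1 911 911 911 1 911 911 1 911 911; joining the 17 pieces gives the next term.

19119119111911911191191191119119111911911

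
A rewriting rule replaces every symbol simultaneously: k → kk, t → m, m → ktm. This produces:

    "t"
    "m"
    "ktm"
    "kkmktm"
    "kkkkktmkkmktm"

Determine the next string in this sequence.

Rewriting the 13 symbols of kkkkktmkkmktm one by one yields kk kk kk kk kk m ktm kk kk ktm kk m ktm; concatenated:

kkkkkkkkkkmktmkkkkktmkkmktm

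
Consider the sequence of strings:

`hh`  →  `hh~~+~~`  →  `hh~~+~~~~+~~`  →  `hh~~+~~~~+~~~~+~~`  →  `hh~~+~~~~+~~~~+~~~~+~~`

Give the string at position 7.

Each term is the previous one with ~~+~~ appended.
From hh~~+~~~~+~~~~+~~~~+~~, 2 further steps: hh~~+~~~~+~~~~+~~~~+~~ → hh~~+~~~~+~~~~+~~~~+~~~~+~~ → (answer).

hh~~+~~~~+~~~~+~~~~+~~~~+~~~~+~~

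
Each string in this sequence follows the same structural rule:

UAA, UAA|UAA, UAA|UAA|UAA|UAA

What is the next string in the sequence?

s(k+1) = s(k)·|·s(k) — each term doubles the last with '|' between the halves.
Doubling UAA|UAA|UAA|UAA with '|' between the halves:

UAA|UAA|UAA|UAA|UAA|UAA|UAA|UAA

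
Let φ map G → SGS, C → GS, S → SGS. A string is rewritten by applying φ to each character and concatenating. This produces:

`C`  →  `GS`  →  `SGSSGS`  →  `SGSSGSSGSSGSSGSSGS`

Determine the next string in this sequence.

SGSSGSSGSSGSSGSSGSSGSSGSSGSSGSSGSSGSSGSSGSSGSSGSSGSSGS

Replace each of the 18 characters of SGSSGSSGSSGSSGSSGS in place — SGS SGS SGS SGS SGS SGS SGS SGS SGS SGS SGS SGS SGS SGS SGS SGS SGS SGS — and concatenate.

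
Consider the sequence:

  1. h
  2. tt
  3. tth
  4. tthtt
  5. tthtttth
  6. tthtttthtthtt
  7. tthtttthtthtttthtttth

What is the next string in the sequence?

tthtttthtthtttthtttthtthtttthtthtt

From term 3 onward, concatenate the last term with the second-to-last: tt·h = tth, tth·tt = tthtt, …
So term 8 is tthtttthtthtttthtttth·tthtttthtthtt.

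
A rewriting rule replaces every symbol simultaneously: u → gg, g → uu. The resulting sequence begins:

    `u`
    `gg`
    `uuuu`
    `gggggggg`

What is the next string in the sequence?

Expanding gggggggg: g→uu, g→uu, g→uu, g→uu, g→uu, g→uu, g→uu, g→uu. Concatenated: uu uu uu uu uu uu uu uu.

uuuuuuuuuuuuuuuu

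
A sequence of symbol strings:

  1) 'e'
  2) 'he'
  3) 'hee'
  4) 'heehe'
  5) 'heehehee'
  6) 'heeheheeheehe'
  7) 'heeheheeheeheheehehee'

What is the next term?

This is a Fibonacci-style word recurrence s(k) = s(k−1)·s(k−2): e.g. he·e = hee.
The next term joins heeheheeheeheheehehee and heeheheeheehe.

heeheheeheeheheeheheeheeheheeheehe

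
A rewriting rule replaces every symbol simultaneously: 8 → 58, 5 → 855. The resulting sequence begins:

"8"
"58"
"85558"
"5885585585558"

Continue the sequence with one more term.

Applying the rule to each of the 13 symbols of 5885585585558 gives the pieces 855 58 58 855 855 58 855 855 58 855 855 855 58, which concatenate to the answer.

8555858855855588558555885585585558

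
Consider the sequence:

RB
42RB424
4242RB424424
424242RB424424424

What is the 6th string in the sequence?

s(k+1) = 42·s(k)·424, so each term gains 42 as a prefix and 424 as a suffix.
From 424242RB424424424, 2 further steps: 424242RB424424424 → 42424242RB424424424424 → (answer).

4242424242RB424424424424424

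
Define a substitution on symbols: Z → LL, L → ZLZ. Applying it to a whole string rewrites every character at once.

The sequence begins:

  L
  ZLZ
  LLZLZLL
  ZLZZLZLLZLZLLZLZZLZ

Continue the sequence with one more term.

Rewriting the 19 symbols of ZLZZLZLLZLZLLZLZZLZ one by one yields LL ZLZ LL LL ZLZ LL ZLZ ZLZ LL ZLZ LL ZLZ ZLZ LL ZLZ LL LL ZLZ LL; concatenated:

LLZLZLLLLZLZLLZLZZLZLLZLZLLZLZZLZLLZLZLLLLZLZLL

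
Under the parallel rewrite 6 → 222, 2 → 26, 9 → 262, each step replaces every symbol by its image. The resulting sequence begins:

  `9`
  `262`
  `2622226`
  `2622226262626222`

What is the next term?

2622226262626222262222622226222262626

Applying the rule to each of the 16 symbols of 2622226262626222 gives the pieces 26 222 26 26 26 26 222 26 222 26 222 26 222 26 26 26, which concatenate to the answer.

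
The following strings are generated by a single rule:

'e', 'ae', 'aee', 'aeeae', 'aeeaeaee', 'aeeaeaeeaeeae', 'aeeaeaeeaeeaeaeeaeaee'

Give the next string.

From term 3 onward, concatenate the last term with the second-to-last: ae·e = aee, aee·ae = aeeae, …
The next term joins aeeaeaeeaeeaeaeeaeaee and aeeaeaeeaeeae.

aeeaeaeeaeeaeaeeaeaeeaeeaeaeeaeeae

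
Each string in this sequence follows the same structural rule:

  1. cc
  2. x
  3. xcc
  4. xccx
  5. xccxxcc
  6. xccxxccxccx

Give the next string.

xccxxccxccxxccxxcc

From term 3 onward, concatenate the last term with the second-to-last: x·cc = xcc, xcc·x = xccx, …
The next term joins xccxxccxccx and xccxxcc.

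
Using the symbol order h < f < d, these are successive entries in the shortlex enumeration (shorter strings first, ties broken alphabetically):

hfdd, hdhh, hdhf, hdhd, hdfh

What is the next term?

Find the rightmost character of hdfh below d, bump it to the next letter, and reset everything to its right to h.

hdff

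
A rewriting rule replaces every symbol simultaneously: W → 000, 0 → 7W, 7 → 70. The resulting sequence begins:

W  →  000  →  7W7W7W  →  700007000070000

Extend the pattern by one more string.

Rewriting the 15 symbols of 700007000070000 one by one yields 70 7W 7W 7W 7W 70 7W 7W 7W 7W 70 7W 7W 7W 7W; concatenated:

707W7W7W7W707W7W7W7W707W7W7W7W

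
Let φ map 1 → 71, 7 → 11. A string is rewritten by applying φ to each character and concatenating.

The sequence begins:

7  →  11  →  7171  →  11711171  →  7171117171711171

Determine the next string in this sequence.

Applying the rule to each of the 16 symbols of 7171117171711171 gives the pieces 11 71 11 71 71 71 11 71 11 71 11 71 71 71 11 71, which concatenate to the answer.

11711171717111711171117171711171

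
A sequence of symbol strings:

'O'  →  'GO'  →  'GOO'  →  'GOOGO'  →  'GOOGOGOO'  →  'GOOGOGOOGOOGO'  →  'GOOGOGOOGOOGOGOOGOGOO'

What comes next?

Each term (from the third on) is the previous term followed by the one before it: term 3 = GO·O = GOO.
The next term joins GOOGOGOOGOOGOGOOGOGOO and GOOGOGOOGOOGO.

GOOGOGOOGOOGOGOOGOGOOGOOGOGOOGOOGO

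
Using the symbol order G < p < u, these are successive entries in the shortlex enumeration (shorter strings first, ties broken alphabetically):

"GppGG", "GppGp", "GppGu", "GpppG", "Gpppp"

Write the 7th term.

Advancing 2 positions from Gpppp through Gpppp → Gpppu reaches term 7.

GppuG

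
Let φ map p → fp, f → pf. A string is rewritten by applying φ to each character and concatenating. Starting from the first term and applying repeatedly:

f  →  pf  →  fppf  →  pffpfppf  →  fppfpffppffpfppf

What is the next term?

Rewriting the 16 symbols of fppfpffppffpfppf one by one yields pf fp fp pf fp pf pf fp fp pf pf fp pf fp fp pf; concatenated:

pffpfppffppfpffpfppfpffppffpfppf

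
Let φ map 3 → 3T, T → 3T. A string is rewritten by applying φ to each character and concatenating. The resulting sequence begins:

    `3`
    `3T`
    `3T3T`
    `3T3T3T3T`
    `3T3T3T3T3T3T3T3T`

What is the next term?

Applying the rule to each of the 16 symbols of 3T3T3T3T3T3T3T3T gives the pieces 3T 3T 3T 3T 3T 3T 3T 3T 3T 3T 3T 3T 3T 3T 3T 3T, which concatenate to the answer.

3T3T3T3T3T3T3T3T3T3T3T3T3T3T3T3T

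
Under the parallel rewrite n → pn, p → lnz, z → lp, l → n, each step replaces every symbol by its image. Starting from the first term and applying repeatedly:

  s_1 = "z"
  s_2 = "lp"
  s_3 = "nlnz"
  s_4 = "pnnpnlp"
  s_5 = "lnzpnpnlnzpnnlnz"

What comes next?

Replace each of the 16 characters of lnzpnpnlnzpnnlnz in place — n pn lp lnz pn lnz pn n pn lp lnz pn pn n pn lp — and concatenate.

npnlplnzpnlnzpnnpnlplnzpnpnnpnlp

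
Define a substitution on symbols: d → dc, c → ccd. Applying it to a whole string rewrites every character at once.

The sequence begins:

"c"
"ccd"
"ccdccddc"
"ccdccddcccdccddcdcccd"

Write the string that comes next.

φ(ccdccddcccdccddcdcccd) expands symbol-by-symbol to ccd ccd dc ccd ccd dc dc ccd ccd ccd dc ccd ccd dc dc ccd dc ccd ccd ccd dc; joining the 21 pieces gives the next term.

ccdccddcccdccddcdcccdccdccddcccdccddcdcccddcccdccdccddc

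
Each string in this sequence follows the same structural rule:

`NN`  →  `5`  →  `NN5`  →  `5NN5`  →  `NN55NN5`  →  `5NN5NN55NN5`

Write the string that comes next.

NN55NN55NN5NN55NN5

Each term (from the third on) is the two preceding terms concatenated in order: term 3 = NN·5 = NN5.
Continuing: NN55NN5 · 5NN5NN55NN5 gives term 7.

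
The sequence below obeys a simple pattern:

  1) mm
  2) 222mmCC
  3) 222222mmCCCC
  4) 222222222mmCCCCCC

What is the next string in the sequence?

222222222222mmCCCCCCCC

Each term wraps the previous one in 222 on the left and CC on the right.
One more step from 222222222mmCCCCCC gives the answer.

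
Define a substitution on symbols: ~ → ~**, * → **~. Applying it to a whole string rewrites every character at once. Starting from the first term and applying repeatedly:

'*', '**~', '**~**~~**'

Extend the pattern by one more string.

**~**~~****~**~~**~****~**~

Apply φ to **~**~~** symbol by symbol: *→**~, *→**~, ~→~**, *→**~, *→**~, ~→~**, ~→~**, *→**~, *→**~; joined: **~ **~ ~** **~ **~ ~** ~** **~ **~.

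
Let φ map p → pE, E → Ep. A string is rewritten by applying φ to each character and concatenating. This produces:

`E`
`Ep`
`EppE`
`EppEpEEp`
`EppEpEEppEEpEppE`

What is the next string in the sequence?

φ(EppEpEEppEEpEppE) expands symbol-by-symbol to Ep pE pE Ep pE Ep Ep pE pE Ep Ep pE Ep pE pE Ep; joining the 16 pieces gives the next term.

EppEpEEppEEpEppEpEEpEppEEppEpEEp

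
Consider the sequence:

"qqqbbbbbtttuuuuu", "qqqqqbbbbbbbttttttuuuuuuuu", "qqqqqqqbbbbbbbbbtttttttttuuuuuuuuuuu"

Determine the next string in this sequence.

qqqqqqqqqbbbbbbbbbbbttttttttttttuuuuuuuuuuuuuu

Each string has the form q^{2n+1} b^{2n+3} t^{3n} u^{3n+2} (n = 1, 2, …).
At n = 4 the blocks have lengths 9, 11, 12, 14.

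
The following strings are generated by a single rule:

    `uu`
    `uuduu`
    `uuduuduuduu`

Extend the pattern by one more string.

Every step duplicates the string with 'd' between the halves.
Doubling uuduuduuduu with 'd' between the halves:

uuduuduuduuduuduuduuduu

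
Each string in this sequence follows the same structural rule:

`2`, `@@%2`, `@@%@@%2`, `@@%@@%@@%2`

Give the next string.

Every step adds @@% at the front: s(k+1) = @@%·s(k).
One more step from @@%@@%@@%2 gives the answer.

@@%@@%@@%@@%2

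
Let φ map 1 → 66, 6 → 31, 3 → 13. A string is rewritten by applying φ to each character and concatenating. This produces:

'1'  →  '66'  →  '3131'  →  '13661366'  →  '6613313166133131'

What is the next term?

Rewriting the 16 symbols of 6613313166133131 one by one yields 31 31 66 13 13 66 13 66 31 31 66 13 13 66 13 66; concatenated:

31316613136613663131661313661366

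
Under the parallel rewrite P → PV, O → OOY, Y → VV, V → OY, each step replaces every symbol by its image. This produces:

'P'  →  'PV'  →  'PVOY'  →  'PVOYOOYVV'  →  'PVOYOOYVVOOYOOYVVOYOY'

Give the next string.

Replace each of the 21 characters of PVOYOOYVVOOYOOYVVOYOY in place — PV OY OOY VV OOY OOY VV OY OY OOY OOY VV OOY OOY VV OY OY OOY VV OOY VV — and concatenate.

PVOYOOYVVOOYOOYVVOYOYOOYOOYVVOOYOOYVVOYOYOOYVVOOYVV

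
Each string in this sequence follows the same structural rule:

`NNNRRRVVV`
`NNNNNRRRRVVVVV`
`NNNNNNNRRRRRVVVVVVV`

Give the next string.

The n-th term is 2n+1 N's then n+2 R's then 2n+1 V's (n = 1, 2, …).
Setting n = 4 gives 9, 6, 9 characters in each block.

NNNNNNNNNRRRRRRVVVVVVVVV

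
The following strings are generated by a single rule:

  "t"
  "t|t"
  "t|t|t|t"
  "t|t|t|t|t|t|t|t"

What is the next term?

s(k+1) = s(k)·|·s(k) — each term doubles the last with '|' between the halves.
Doubling t|t|t|t|t|t|t|t with '|' between the halves:

t|t|t|t|t|t|t|t|t|t|t|t|t|t|t|t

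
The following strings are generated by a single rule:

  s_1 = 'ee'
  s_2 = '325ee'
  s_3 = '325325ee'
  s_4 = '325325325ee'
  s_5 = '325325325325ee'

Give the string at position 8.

The strings grow by a fixed prefix 325 each time.
From 325325325325ee, 3 further steps: 325325325325ee → 325325325325325ee → 325325325325325325ee → (answer).

325325325325325325325ee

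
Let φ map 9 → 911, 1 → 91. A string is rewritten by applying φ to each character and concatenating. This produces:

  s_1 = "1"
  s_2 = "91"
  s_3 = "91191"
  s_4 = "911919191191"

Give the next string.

Apply φ to 911919191191 symbol by symbol: 9→911, 1→91, 1→91, 9→911, 1→91, 9→911, 1→91, 9→911, 1→91, 1→91, 9→911, 1→91; joined: 911 91 91 911 91 911 91 911 91 91 911 91.

91191919119191191911919191191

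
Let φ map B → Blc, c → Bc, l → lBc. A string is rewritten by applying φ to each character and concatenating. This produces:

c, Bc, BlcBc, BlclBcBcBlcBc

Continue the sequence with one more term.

Rewriting the 13 symbols of BlclBcBcBlcBc one by one yields Blc lBc Bc lBc Blc Bc Blc Bc Blc lBc Bc Blc Bc; concatenated:

BlclBcBclBcBlcBcBlcBcBlclBcBcBlcBc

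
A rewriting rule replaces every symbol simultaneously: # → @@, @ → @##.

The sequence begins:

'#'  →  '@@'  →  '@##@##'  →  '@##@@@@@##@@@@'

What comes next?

Rewriting the 14 symbols of @##@@@@@##@@@@ one by one yields @## @@ @@ @## @## @## @## @## @@ @@ @## @## @## @##; concatenated:

@##@@@@@##@##@##@##@##@@@@@##@##@##@##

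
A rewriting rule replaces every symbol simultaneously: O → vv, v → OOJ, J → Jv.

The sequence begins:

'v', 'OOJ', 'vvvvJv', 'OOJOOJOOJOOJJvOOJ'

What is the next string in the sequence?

Rewriting the 17 symbols of OOJOOJOOJOOJJvOOJ one by one yields vv vv Jv vv vv Jv vv vv Jv vv vv Jv Jv OOJ vv vv Jv; concatenated:

vvvvJvvvvvJvvvvvJvvvvvJvJvOOJvvvvJv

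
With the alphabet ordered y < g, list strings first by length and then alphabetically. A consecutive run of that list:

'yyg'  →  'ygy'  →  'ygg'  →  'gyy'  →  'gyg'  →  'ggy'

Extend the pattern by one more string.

Treat ggy as a base-2 numeral over the given alphabet and add one, carrying through any trailing g's.

ggg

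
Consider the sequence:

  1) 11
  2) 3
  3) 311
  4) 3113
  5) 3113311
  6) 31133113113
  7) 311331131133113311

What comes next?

This is a Fibonacci-style word recurrence s(k) = s(k−1)·s(k−2): e.g. 3·11 = 311.
The next term joins 311331131133113311 and 31133113113.

31133113113311331131133113113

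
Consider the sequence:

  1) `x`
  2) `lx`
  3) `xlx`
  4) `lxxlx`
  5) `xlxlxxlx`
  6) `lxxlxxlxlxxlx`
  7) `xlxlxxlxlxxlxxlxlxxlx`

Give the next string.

lxxlxxlxlxxlxxlxlxxlxlxxlxxlxlxxlx

From term 3 onward, concatenate the second-to-last term with the last: x·lx = xlx, lx·xlx = lxxlx, …
The next term joins lxxlxxlxlxxlx and xlxlxxlxlxxlxxlxlxxlx.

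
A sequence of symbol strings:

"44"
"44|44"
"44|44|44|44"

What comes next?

44|44|44|44|44|44|44|44

Each string is two copies of the previous one joined by '|'.
One more doubling of 44|44|44|44 gives the answer.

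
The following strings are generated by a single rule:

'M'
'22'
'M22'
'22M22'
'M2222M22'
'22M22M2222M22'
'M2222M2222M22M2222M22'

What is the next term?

22M22M2222M22M2222M2222M22M2222M22

From term 3 onward, concatenate the second-to-last term with the last: M·22 = M22, 22·M22 = 22M22, …
Continuing: 22M22M2222M22 · M2222M2222M22M2222M22 gives term 8.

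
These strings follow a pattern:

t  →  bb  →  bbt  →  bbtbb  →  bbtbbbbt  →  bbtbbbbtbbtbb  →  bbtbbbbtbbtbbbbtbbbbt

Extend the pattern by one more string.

bbtbbbbtbbtbbbbtbbbbtbbtbbbbtbbtbb

Each term (from the third on) is the previous term followed by the one before it: term 3 = bb·t = bbt.
The next term joins bbtbbbbtbbtbbbbtbbbbt and bbtbbbbtbbtbb.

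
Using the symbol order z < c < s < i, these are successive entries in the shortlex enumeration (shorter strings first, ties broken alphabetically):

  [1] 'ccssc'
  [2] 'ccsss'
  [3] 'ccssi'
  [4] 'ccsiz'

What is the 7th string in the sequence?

Continuing the enumeration 3 steps past ccsiz: ccsiz → ccsic → ccsis → (answer).

ccsii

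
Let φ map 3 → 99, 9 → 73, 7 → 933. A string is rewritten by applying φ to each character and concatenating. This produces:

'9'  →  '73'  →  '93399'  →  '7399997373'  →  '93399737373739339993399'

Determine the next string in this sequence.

73999973739339993399933999339973999973737399997373

Replace each of the 23 characters of 93399737373739339993399 in place — 73 99 99 73 73 933 99 933 99 933 99 933 99 73 99 99 73 73 73 99 99 73 73 — and concatenate.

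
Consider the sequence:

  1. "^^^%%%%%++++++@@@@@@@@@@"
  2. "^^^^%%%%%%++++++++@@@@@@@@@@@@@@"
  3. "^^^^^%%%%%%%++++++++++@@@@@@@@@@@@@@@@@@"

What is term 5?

^^^^^^^%%%%%%%%%++++++++++++++@@@@@@@@@@@@@@@@@@@@@@@@@@

Term n consists of n+1 ^'s, followed by n+3 %'s, followed by 2n+2 +'s, followed by 4n+2 @'s, where the shown terms are n = 2, 3, 4.
At n = 6 the blocks have lengths 7, 9, 14, 26.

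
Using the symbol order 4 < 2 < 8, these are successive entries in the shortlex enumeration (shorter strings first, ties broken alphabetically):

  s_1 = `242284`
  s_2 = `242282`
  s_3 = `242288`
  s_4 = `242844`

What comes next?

Find the rightmost character of 242844 below 8, bump it to the next letter, and reset everything to its right to 4.

242842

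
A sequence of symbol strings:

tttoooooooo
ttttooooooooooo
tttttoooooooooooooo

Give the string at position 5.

tttttttoooooooooooooooooooo

Reading off run lengths: t runs 3, 4, 5; o runs 8, 11, 14 — each is linear in n, where the shown terms are n = 2, 3, 4.
Setting n = 6 gives 7, 20 characters in each block.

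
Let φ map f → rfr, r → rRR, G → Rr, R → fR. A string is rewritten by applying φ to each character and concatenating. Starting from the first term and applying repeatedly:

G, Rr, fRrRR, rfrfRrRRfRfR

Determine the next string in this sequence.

rRRrfrrRRrfrfRrRRfRfRrfrfRrfrfR

Apply φ to rfrfRrRRfRfR symbol by symbol: r→rRR, f→rfr, r→rRR, f→rfr, R→fR, r→rRR, R→fR, R→fR, f→rfr, R→fR, f→rfr, R→fR; joined: rRR rfr rRR rfr fR rRR fR fR rfr fR rfr fR.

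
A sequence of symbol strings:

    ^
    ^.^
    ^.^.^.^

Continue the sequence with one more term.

Every step duplicates the string with '.' between the halves.
So the next term is two copies of ^.^.^.^ with '.' between the halves.

^.^.^.^.^.^.^.^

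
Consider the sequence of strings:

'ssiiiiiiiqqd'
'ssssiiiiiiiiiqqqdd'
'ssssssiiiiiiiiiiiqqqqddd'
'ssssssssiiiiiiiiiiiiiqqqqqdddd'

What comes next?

Reading off run lengths: s runs 2, 4, 6, 8; i runs 7, 9, 11, 13; q runs 2, 3, 4, 5; d runs 1, 2, 3, 4 — each is linear in n, where the shown terms are n = 2, 3, 4, 5.
At n = 6 the blocks have lengths 10, 15, 6, 5.

ssssssssssiiiiiiiiiiiiiiiqqqqqqddddd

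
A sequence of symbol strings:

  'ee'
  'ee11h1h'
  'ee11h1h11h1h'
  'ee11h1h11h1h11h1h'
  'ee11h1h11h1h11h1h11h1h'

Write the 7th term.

The strings grow by a fixed suffix 11h1h each time.
From ee11h1h11h1h11h1h11h1h, 2 further steps: ee11h1h11h1h11h1h11h1h → ee11h1h11h1h11h1h11h1h11h1h → (answer).

ee11h1h11h1h11h1h11h1h11h1h11h1h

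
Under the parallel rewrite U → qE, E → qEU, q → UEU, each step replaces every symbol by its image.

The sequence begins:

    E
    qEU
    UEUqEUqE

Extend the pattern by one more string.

Apply φ to UEUqEUqE symbol by symbol: U→qE, E→qEU, U→qE, q→UEU, E→qEU, U→qE, q→UEU, E→qEU; joined: qE qEU qE UEU qEU qE UEU qEU.

qEqEUqEUEUqEUqEUEUqEU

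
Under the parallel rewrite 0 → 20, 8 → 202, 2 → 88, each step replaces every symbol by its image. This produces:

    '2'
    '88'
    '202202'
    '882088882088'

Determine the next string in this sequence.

Apply φ to 882088882088 symbol by symbol: 8→202, 8→202, 2→88, 0→20, 8→202, 8→202, 8→202, 8→202, 2→88, 0→20, 8→202, 8→202; joined: 202 202 88 20 202 202 202 202 88 20 202 202.

20220288202022022022028820202202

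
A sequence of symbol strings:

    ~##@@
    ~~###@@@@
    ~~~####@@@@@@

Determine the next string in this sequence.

Term n consists of n ~'s, followed by n+1 #'s, followed by 2n @'s (n = 1, 2, …).
For the next term, n = 4, so the run lengths are 4, 5, 8.

~~~~#####@@@@@@@@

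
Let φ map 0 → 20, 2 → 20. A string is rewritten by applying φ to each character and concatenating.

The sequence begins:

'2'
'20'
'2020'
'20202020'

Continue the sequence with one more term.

Rewriting each symbol of 20202020: 2→20, 0→20, 2→20, 0→20, 2→20, 0→20, 2→20, 0→20, which concatenates to 20 20 20 20 20 20 20 20.

2020202020202020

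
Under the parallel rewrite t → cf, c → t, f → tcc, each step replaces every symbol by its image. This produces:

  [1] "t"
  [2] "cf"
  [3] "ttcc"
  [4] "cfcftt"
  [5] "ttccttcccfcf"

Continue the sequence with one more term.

cfcfttcfcfttttccttcc

Rewriting each symbol of ttccttcccfcf: t→cf, t→cf, c→t, c→t, t→cf, t→cf, c→t, c→t, c→t, f→tcc, c→t, f→tcc, which concatenates to cf cf t t cf cf t t t tcc t tcc.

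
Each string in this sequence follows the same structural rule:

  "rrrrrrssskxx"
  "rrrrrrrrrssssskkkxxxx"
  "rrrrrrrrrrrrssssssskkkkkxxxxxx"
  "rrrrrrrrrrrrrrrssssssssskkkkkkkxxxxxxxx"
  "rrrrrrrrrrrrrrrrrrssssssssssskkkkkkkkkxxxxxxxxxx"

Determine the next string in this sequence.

Term n consists of 3n+3 r's, followed by 2n+1 s's, followed by 2n-1 k's, followed by 2n x's (n = 1, 2, …).
For the next term, n = 6, so the run lengths are 21, 13, 11, 12.

rrrrrrrrrrrrrrrrrrrrrssssssssssssskkkkkkkkkkkxxxxxxxxxxxx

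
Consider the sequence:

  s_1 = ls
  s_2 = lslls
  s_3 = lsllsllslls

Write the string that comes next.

Each string is two copies of the previous one joined by 'l'.
Doubling lsllsllslls with 'l' between the halves:

lsllsllsllsllsllsllslls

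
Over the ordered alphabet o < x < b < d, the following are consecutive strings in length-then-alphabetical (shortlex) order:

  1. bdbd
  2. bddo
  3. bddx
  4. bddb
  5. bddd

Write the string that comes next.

dooo

Treat bddd as a base-4 numeral over the given alphabet and add one, carrying through any trailing d's.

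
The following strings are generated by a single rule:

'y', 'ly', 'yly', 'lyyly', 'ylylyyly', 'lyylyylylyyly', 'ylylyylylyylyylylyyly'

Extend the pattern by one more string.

Each term (from the third on) is the two preceding terms concatenated in order: term 3 = y·ly = yly.
The next term joins lyylyylylyyly and ylylyylylyylyylylyyly.

lyylyylylyylyylylyylylyylyylylyyly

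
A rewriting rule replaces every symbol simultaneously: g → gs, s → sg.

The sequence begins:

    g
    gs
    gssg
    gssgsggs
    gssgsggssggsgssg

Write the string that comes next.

gssgsggssggsgssgsggsgssggssgsggs

φ(gssgsggssggsgssg) expands symbol-by-symbol to gs sg sg gs sg gs gs sg sg gs gs sg gs sg sg gs; joining the 16 pieces gives the next term.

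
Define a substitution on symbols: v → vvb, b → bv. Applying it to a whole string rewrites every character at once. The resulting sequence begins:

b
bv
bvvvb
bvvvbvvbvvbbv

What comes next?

Applying the rule to each of the 13 symbols of bvvvbvvbvvbbv gives the pieces bv vvb vvb vvb bv vvb vvb bv vvb vvb bv bv vvb, which concatenate to the answer.

bvvvbvvbvvbbvvvbvvbbvvvbvvbbvbvvvb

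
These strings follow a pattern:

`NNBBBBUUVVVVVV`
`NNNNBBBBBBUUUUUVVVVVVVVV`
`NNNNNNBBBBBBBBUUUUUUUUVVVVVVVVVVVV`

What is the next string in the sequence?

NNNNNNNNBBBBBBBBBBUUUUUUUUUUUVVVVVVVVVVVVVVV

Reading off run lengths: N runs 2, 4, 6; B runs 4, 6, 8; U runs 2, 5, 8; V runs 6, 9, 12 — each is linear in n (n = 1, 2, …).
At n = 4 the blocks have lengths 8, 10, 11, 15.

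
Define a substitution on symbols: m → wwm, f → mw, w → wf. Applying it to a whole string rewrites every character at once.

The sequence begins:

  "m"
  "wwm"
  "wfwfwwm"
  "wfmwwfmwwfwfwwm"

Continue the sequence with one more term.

Replace each of the 15 characters of wfmwwfmwwfwfwwm in place — wf mw wwm wf wf mw wwm wf wf mw wf mw wf wf wwm — and concatenate.

wfmwwwmwfwfmwwwmwfwfmwwfmwwfwfwwm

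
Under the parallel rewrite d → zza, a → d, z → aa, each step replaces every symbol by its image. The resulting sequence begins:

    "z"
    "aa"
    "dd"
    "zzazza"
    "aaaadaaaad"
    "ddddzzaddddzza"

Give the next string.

Applying the rule to each of the 14 symbols of ddddzzaddddzza gives the pieces zza zza zza zza aa aa d zza zza zza zza aa aa d, which concatenate to the answer.

zzazzazzazzaaaaadzzazzazzazzaaaaad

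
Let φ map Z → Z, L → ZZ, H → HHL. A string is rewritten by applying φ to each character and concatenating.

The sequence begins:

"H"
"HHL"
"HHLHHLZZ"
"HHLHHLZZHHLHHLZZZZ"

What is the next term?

Rewriting the 18 symbols of HHLHHLZZHHLHHLZZZZ one by one yields HHL HHL ZZ HHL HHL ZZ Z Z HHL HHL ZZ HHL HHL ZZ Z Z Z Z; concatenated:

HHLHHLZZHHLHHLZZZZHHLHHLZZHHLHHLZZZZZZ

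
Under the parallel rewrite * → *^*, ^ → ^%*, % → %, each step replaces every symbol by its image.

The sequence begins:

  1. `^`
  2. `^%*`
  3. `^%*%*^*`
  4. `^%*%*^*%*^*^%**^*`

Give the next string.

^%*%*^*%*^*^%**^*%*^*^%**^*^%*%*^**^*^%**^*

Applying the rule to each of the 17 symbols of ^%*%*^*%*^*^%**^* gives the pieces ^%* % *^* % *^* ^%* *^* % *^* ^%* *^* ^%* % *^* *^* ^%* *^*, which concatenate to the answer.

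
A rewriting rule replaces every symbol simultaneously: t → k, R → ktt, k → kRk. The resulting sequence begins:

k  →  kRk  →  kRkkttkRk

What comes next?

Expanding kRkkttkRk: k→kRk, R→ktt, k→kRk, k→kRk, t→k, t→k, k→kRk, R→ktt, k→kRk. Concatenated: kRk ktt kRk kRk k k kRk ktt kRk.

kRkkttkRkkRkkkkRkkttkRk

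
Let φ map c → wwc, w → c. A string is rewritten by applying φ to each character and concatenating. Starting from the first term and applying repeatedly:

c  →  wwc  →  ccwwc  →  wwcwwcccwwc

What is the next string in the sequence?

ccwwcccwwcwwcwwcccwwc

Expanding wwcwwcccwwc: w→c, w→c, c→wwc, w→c, w→c, c→wwc, c→wwc, c→wwc, w→c, w→c, c→wwc. Concatenated: c c wwc c c wwc wwc wwc c c wwc.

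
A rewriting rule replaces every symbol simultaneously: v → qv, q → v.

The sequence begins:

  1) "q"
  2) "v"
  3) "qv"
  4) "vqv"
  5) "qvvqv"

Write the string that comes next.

vqvqvvqv

Apply φ to qvvqv symbol by symbol: q→v, v→qv, v→qv, q→v, v→qv; joined: v qv qv v qv.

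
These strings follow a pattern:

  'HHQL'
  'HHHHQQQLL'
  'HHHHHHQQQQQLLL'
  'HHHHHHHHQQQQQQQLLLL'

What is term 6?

Term n consists of 2n H's, followed by 2n-1 Q's, followed by n L's (n = 1, 2, …).
At n = 6 the blocks have lengths 12, 11, 6.

HHHHHHHHHHHHQQQQQQQQQQQLLLLLL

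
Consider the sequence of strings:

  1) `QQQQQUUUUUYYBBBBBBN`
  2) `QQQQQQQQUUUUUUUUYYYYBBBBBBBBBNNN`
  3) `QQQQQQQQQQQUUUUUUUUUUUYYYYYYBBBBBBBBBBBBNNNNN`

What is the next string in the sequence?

QQQQQQQQQQQQQQUUUUUUUUUUUUUUYYYYYYYYBBBBBBBBBBBBBBBNNNNNNN

Each string has the form Q^{3n+2} U^{3n+2} Y^{2n} B^{3n+3} N^{2n-1} (n = 1, 2, …).
For the next term, n = 4, so the run lengths are 14, 14, 8, 15, 7.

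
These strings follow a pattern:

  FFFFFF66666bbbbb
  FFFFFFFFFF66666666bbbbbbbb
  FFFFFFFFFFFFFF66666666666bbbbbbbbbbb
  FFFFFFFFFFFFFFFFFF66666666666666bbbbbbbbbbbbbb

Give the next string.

The n-th term is 4n+2 F's then 3n+2 6's then 3n+2 b's (n = 1, 2, …).
At n = 5 the blocks have lengths 22, 17, 17.

FFFFFFFFFFFFFFFFFFFFFF66666666666666666bbbbbbbbbbbbbbbbb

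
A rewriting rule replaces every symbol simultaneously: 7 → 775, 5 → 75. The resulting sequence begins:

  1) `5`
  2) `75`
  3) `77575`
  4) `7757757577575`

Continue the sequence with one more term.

7757757577577575775757757757577575

Applying the rule to each of the 13 symbols of 7757757577575 gives the pieces 775 775 75 775 775 75 775 75 775 775 75 775 75, which concatenate to the answer.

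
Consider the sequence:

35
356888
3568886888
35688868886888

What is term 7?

35688868886888688868886888

The strings grow by a fixed suffix 6888 each time.
From 35688868886888, 3 further steps: 35688868886888 → 356888688868886888 → 3568886888688868886888 → (answer).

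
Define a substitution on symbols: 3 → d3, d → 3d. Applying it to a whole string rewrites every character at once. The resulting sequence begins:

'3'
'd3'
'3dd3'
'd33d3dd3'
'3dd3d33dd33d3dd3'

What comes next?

Rewriting the 16 symbols of 3dd3d33dd33d3dd3 one by one yields d3 3d 3d d3 3d d3 d3 3d 3d d3 d3 3d d3 3d 3d d3; concatenated:

d33d3dd33dd3d33d3dd3d33dd33d3dd3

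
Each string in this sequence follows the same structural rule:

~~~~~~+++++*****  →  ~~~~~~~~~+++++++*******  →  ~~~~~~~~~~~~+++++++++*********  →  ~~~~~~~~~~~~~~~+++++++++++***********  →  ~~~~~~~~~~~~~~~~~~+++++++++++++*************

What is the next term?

~~~~~~~~~~~~~~~~~~~~~+++++++++++++++***************

Each string has the form ~^{3n} +^{2n+1} *^{2n+1}, where the shown terms are n = 2, 3, 4, 5, 6.
For the next term, n = 7, so the run lengths are 21, 15, 15.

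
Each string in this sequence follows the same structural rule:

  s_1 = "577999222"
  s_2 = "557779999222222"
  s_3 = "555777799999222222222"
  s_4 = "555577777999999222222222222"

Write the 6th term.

Reading off run lengths: 5 runs 1, 2, 3, 4; 7 runs 2, 3, 4, 5; 9 runs 3, 4, 5, 6; 2 runs 3, 6, 9, 12 — each is linear in n (n = 1, 2, …).
Setting n = 6 gives 6, 7, 8, 18 characters in each block.

555555777777799999999222222222222222222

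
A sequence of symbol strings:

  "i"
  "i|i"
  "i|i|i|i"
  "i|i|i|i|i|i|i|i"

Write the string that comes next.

i|i|i|i|i|i|i|i|i|i|i|i|i|i|i|i

Each string is two copies of the previous one joined by '|'.
So the next term is two copies of i|i|i|i|i|i|i|i with '|' between the halves.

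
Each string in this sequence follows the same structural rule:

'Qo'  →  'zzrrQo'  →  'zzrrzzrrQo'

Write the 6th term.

The strings grow by a fixed prefix zzrr each time.
From zzrrzzrrQo, 3 further steps: zzrrzzrrQo → zzrrzzrrzzrrQo → zzrrzzrrzzrrzzrrQo → (answer).

zzrrzzrrzzrrzzrrzzrrQo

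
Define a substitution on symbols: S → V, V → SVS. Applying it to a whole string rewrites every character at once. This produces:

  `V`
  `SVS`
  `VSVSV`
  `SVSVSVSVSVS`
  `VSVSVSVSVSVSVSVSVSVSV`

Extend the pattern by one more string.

Rewriting the 21 symbols of VSVSVSVSVSVSVSVSVSVSV one by one yields SVS V SVS V SVS V SVS V SVS V SVS V SVS V SVS V SVS V SVS V SVS; concatenated:

SVSVSVSVSVSVSVSVSVSVSVSVSVSVSVSVSVSVSVSVSVS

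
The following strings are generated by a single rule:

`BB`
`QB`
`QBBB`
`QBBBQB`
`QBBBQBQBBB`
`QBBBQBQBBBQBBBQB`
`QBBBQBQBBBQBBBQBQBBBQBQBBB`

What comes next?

QBBBQBQBBBQBBBQBQBBBQBQBBBQBBBQBQBBBQBBBQB

Each term (from the third on) is the previous term followed by the one before it: term 3 = QB·BB = QBBB.
The next term joins QBBBQBQBBBQBBBQBQBBBQBQBBB and QBBBQBQBBBQBBBQB.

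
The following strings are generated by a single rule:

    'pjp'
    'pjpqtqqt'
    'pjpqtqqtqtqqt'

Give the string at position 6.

The strings grow by a fixed suffix qtqqt each time.
From pjpqtqqtqtqqt, 3 further steps: pjpqtqqtqtqqt → pjpqtqqtqtqqtqtqqt → pjpqtqqtqtqqtqtqqtqtqqt → (answer).

pjpqtqqtqtqqtqtqqtqtqqtqtqqt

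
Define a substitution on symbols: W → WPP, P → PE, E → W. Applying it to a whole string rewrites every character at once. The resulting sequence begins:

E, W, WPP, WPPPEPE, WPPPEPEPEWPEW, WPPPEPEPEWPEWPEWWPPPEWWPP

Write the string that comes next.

WPPPEPEPEWPEWPEWWPPPEWWPPPEWWPPWPPPEPEPEWWPPWPPPEPE

φ(WPPPEPEPEWPEWPEWWPPPEWWPP) expands symbol-by-symbol to WPP PE PE PE W PE W PE W WPP PE W WPP PE W WPP WPP PE PE PE W WPP WPP PE PE; joining the 25 pieces gives the next term.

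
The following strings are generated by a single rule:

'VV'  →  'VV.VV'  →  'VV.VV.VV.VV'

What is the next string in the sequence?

s(k+1) = s(k)·.·s(k) — each term doubles the last with '.' between the halves.
One more doubling of VV.VV.VV.VV gives the answer.

VV.VV.VV.VV.VV.VV.VV.VV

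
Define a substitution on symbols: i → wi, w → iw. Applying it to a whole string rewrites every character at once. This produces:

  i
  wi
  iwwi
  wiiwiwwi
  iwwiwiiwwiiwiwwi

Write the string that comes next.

wiiwiwwiiwwiwiiwiwwiwiiwwiiwiwwi

φ(iwwiwiiwwiiwiwwi) expands symbol-by-symbol to wi iw iw wi iw wi wi iw iw wi wi iw wi iw iw wi; joining the 16 pieces gives the next term.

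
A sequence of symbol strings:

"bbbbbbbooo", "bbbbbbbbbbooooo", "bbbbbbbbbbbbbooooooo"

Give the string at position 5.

Each string has the form b^{3n+1} o^{2n-1}, where the shown terms are n = 2, 3, 4.
For term 5, n = 6, so the run lengths are 19, 11.

bbbbbbbbbbbbbbbbbbbooooooooooo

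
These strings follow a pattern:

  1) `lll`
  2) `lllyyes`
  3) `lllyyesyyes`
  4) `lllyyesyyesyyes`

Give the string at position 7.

Each term is the previous one with yyes appended.
From lllyyesyyesyyes, 3 further steps: lllyyesyyesyyes → lllyyesyyesyyesyyes → lllyyesyyesyyesyyesyyes → (answer).

lllyyesyyesyyesyyesyyesyyes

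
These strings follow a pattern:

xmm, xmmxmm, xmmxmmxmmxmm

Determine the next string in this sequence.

s(k+1) = s(k)·s(k) — each term doubles the last.
One more doubling of xmmxmmxmmxmm gives the answer.

xmmxmmxmmxmmxmmxmmxmmxmm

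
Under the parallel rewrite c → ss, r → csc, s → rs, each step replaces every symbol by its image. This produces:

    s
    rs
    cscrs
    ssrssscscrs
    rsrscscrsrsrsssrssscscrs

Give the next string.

cscrscscrsssrssscscrscscrscscrsrsrscscrsrsrsssrssscscrs

Applying the rule to each of the 24 symbols of rsrscscrsrsrsssrssscscrs gives the pieces csc rs csc rs ss rs ss csc rs csc rs csc rs rs rs csc rs rs rs ss rs ss csc rs, which concatenate to the answer.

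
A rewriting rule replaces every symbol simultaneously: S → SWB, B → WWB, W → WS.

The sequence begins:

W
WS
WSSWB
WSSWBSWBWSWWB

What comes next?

Rewriting the 13 symbols of WSSWBSWBWSWWB one by one yields WS SWB SWB WS WWB SWB WS WWB WS SWB WS WS WWB; concatenated:

WSSWBSWBWSWWBSWBWSWWBWSSWBWSWSWWB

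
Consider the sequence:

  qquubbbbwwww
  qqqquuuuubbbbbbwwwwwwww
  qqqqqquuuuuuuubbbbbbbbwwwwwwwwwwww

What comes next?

qqqqqqqquuuuuuuuuuubbbbbbbbbbwwwwwwwwwwwwwwww

Reading off run lengths: q runs 2, 4, 6; u runs 2, 5, 8; b runs 4, 6, 8; w runs 4, 8, 12 — each is linear in n (n = 1, 2, …).
At n = 4 the blocks have lengths 8, 11, 10, 16.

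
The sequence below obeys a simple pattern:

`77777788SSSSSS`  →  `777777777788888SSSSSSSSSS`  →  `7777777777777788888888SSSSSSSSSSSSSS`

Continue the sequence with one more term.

Reading off run lengths: 7 runs 6, 10, 14; 8 runs 2, 5, 8; S runs 6, 10, 14 — each is linear in n (n = 1, 2, …).
At n = 4 the blocks have lengths 18, 11, 18.

77777777777777777788888888888SSSSSSSSSSSSSSSSSS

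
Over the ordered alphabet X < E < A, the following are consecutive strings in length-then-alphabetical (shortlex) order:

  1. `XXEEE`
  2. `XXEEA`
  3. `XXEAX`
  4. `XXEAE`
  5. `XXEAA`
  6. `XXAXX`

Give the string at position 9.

Stepping forward 3 times from XXAXX: XXAXX → XXAXE → XXAXA, then the target.

XXAEX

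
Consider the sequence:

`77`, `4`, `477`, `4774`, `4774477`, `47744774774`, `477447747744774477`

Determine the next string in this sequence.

This is a Fibonacci-style word recurrence s(k) = s(k−1)·s(k−2): e.g. 4·77 = 477.
Continuing: 477447747744774477 · 47744774774 gives term 8.

47744774774477447747744774774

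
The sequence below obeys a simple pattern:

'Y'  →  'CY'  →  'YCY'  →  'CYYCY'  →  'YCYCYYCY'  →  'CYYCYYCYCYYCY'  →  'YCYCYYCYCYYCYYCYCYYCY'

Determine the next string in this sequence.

CYYCYYCYCYYCYYCYCYYCYCYYCYYCYCYYCY

This is a Fibonacci-style word recurrence s(k) = s(k−2)·s(k−1): e.g. Y·CY = YCY.
Continuing: CYYCYYCYCYYCY · YCYCYYCYCYYCYYCYCYYCY gives term 8.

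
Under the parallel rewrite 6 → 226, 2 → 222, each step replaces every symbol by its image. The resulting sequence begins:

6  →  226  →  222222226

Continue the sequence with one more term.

Apply φ to 222222226 symbol by symbol: 2→222, 2→222, 2→222, 2→222, 2→222, 2→222, 2→222, 2→222, 6→226; joined: 222 222 222 222 222 222 222 222 226.

222222222222222222222222226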